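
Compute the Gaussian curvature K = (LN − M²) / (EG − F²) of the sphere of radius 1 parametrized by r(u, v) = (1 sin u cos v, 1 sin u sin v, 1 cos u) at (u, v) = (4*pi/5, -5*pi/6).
K = 1

Coefficients of the first fundamental form: E = 1, F = 0, G = sin(u)^2.
Coefficients of the second fundamental form: L = -sin(u)/Abs(sin(u)), M = 0, N = -sin(u)^3/Abs(sin(u)).
Assemble K = (LN − M²)/(EG − F²) = 1. At (u, v) = (4*pi/5, -5*pi/6): K = 1.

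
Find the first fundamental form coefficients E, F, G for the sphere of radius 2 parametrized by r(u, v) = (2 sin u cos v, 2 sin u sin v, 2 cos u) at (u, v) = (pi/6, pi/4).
E = 4;  F = 0;  G = 1

Partials: r_u = (2*cos(u)*cos(v), 2*sin(v)*cos(u), -2*sin(u)), r_v = (-2*sin(u)*sin(v), 2*sin(u)*cos(v), 0). As functions of (u, v):
  E = r_u · r_u = 4,
  F = r_u · r_v = 0,
  G = r_v · r_v = 4*sin(u)^2.
Evaluating at (u, v) = (pi/6, pi/4): E = 4, F = 0, G = 1.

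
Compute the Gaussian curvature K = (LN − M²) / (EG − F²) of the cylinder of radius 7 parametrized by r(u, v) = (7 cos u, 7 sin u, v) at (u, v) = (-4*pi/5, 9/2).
K = 0

Coefficients of the first fundamental form: E = 49, F = 0, G = 1.
Coefficients of the second fundamental form: L = -7, M = 0, N = 0.
Assemble K = (LN − M²)/(EG − F²) = 0. At (u, v) = (-4*pi/5, 9/2): K = 0.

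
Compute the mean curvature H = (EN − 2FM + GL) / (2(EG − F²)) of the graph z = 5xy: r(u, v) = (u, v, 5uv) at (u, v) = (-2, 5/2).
H = 5000*sqrt(21)/151263

With E = 25*v^2 + 1, F = 25*u*v, G = 25*u^2 + 1, L = 0, M = 5/sqrt(25*u^2 + 25*v^2 + 1), N = 0, assemble
  H = (EN − 2FM + GL) / (2(EG − F²)) = -125*u*v/(25*u^2 + 25*v^2 + 1)^(3/2).
At (u, v) = (-2, 5/2): H = 5000*sqrt(21)/151263.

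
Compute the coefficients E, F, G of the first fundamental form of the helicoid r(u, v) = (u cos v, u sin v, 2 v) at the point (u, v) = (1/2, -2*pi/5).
E = 1;  F = 0;  G = 17/4

Partials: r_u = (cos(v), sin(v), 0), r_v = (-u*sin(v), u*cos(v), 2). As functions of (u, v):
  E = r_u · r_u = 1,
  F = r_u · r_v = 0,
  G = r_v · r_v = u^2 + 4.
Evaluating at (u, v) = (1/2, -2*pi/5): E = 1, F = 0, G = 17/4.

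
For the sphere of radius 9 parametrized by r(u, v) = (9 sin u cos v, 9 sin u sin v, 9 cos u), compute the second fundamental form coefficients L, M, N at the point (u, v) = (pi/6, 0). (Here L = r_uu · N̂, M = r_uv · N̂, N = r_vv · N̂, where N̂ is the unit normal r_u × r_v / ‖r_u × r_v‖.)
L = -9;  M = 0;  N = -9/4

Compute the unit normal N̂(u, v) = (sin(u)^2*cos(v)/Abs(sin(u)), sin(u)^2*sin(v)/Abs(sin(u)), sin(2*u)/(2*Abs(sin(u)))), and the second partials r_uu, r_uv, r_vv. Take dot products:
  L(u, v) = r_uu · N̂ = -9*sin(u)/Abs(sin(u)),
  M(u, v) = r_uv · N̂ = 0,
  N(u, v) = r_vv · N̂ = -9*sin(u)^3/Abs(sin(u)).
Evaluating at (u, v) = (pi/6, 0):
  L = -9, M = 0, N = -9/4.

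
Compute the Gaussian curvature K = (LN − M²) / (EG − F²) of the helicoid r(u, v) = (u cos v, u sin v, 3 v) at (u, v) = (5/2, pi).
K = -144/3721

Coefficients of the first fundamental form: E = 1, F = 0, G = u^2 + 9.
Coefficients of the second fundamental form: L = 0, M = -3/sqrt(u^2 + 9), N = 0.
Assemble K = (LN − M²)/(EG − F²) = -9/(u^2 + 9)^2. At (u, v) = (5/2, pi): K = -144/3721.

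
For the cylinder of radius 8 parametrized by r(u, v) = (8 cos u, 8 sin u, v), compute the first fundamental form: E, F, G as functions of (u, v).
E = 64;  F = 0;  G = 1

Compute partials: r_u = (-8*sin(u), 8*cos(u), 0), r_v = (0, 0, 1). Then
  E = r_u · r_u = 64,
  F = r_u · r_v = 0,
  G = r_v · r_v = 1.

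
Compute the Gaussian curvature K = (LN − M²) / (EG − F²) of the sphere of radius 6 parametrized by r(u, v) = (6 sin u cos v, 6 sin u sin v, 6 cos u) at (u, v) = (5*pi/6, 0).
K = 1/36

Coefficients of the first fundamental form: E = 36, F = 0, G = 36*sin(u)^2.
Coefficients of the second fundamental form: L = -6*sin(u)/Abs(sin(u)), M = 0, N = -6*sin(u)^3/Abs(sin(u)).
Assemble K = (LN − M²)/(EG − F²) = 1/36. At (u, v) = (5*pi/6, 0): K = 1/36.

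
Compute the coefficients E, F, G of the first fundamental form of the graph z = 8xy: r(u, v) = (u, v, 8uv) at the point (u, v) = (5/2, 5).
E = 1601;  F = 800;  G = 401

Partials: r_u = (1, 0, 8*v), r_v = (0, 1, 8*u). As functions of (u, v):
  E = r_u · r_u = 64*v^2 + 1,
  F = r_u · r_v = 64*u*v,
  G = r_v · r_v = 64*u^2 + 1.
Evaluating at (u, v) = (5/2, 5): E = 1601, F = 800, G = 401.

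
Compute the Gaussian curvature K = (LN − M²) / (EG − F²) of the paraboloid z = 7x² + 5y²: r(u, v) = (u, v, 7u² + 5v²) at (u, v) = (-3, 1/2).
K = 7/160205

Coefficients of the first fundamental form: E = 196*u^2 + 1, F = 140*u*v, G = 100*v^2 + 1.
Coefficients of the second fundamental form: L = 14/sqrt(196*u^2 + 100*v^2 + 1), M = 0, N = 10/sqrt(196*u^2 + 100*v^2 + 1).
Assemble K = (LN − M²)/(EG − F²) = 140/(38416*u^4 + 39200*u^2*v^2 + 392*u^2 + 10000*v^4 + 200*v^2 + 1). At (u, v) = (-3, 1/2): K = 7/160205.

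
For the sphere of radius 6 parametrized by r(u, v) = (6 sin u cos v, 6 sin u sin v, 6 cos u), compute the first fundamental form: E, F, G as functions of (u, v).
E = 36;  F = 0;  G = 36*sin(u)^2

Compute partials: r_u = (6*cos(u)*cos(v), 6*sin(v)*cos(u), -6*sin(u)), r_v = (-6*sin(u)*sin(v), 6*sin(u)*cos(v), 0). Then
  E = r_u · r_u = 36,
  F = r_u · r_v = 0,
  G = r_v · r_v = 36*sin(u)^2.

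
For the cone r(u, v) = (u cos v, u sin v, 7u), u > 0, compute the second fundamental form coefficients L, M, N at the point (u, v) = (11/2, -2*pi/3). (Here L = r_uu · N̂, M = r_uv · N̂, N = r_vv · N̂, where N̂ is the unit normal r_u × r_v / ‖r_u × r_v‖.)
L = 0;  M = 0;  N = 77*sqrt(2)/20

Compute the unit normal N̂(u, v) = (-7*sqrt(2)*u*cos(v)/(10*Abs(u)), -7*sqrt(2)*u*sin(v)/(10*Abs(u)), sqrt(2)*u/(10*Abs(u))), and the second partials r_uu, r_uv, r_vv. Take dot products:
  L(u, v) = r_uu · N̂ = 0,
  M(u, v) = r_uv · N̂ = 0,
  N(u, v) = r_vv · N̂ = 7*sqrt(2)*u^2/(10*Abs(u)).
Evaluating at (u, v) = (11/2, -2*pi/3):
  L = 0, M = 0, N = 77*sqrt(2)/20.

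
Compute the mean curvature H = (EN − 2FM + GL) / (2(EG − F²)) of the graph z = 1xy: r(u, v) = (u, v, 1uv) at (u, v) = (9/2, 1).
H = -36*sqrt(89)/7921

With E = v^2 + 1, F = u*v, G = u^2 + 1, L = 0, M = 1/sqrt(u^2 + v^2 + 1), N = 0, assemble
  H = (EN − 2FM + GL) / (2(EG − F²)) = -u*v/(u^2 + v^2 + 1)^(3/2).
At (u, v) = (9/2, 1): H = -36*sqrt(89)/7921.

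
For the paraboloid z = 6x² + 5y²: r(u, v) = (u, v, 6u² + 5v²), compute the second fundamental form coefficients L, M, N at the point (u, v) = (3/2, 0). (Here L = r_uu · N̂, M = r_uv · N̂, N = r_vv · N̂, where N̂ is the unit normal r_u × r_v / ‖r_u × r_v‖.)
L = 12*sqrt(13)/65;  M = 0;  N = 2*sqrt(13)/13

Compute the unit normal N̂(u, v) = (-12*u/sqrt(144*u^2 + 100*v^2 + 1), -10*v/sqrt(144*u^2 + 100*v^2 + 1), 1/sqrt(144*u^2 + 100*v^2 + 1)), and the second partials r_uu, r_uv, r_vv. Take dot products:
  L(u, v) = r_uu · N̂ = 12/sqrt(144*u^2 + 100*v^2 + 1),
  M(u, v) = r_uv · N̂ = 0,
  N(u, v) = r_vv · N̂ = 10/sqrt(144*u^2 + 100*v^2 + 1).
Evaluating at (u, v) = (3/2, 0):
  L = 12*sqrt(13)/65, M = 0, N = 2*sqrt(13)/13.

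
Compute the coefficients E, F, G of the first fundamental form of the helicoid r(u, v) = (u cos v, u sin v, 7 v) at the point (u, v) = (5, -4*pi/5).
E = 1;  F = 0;  G = 74

Partials: r_u = (cos(v), sin(v), 0), r_v = (-u*sin(v), u*cos(v), 7). As functions of (u, v):
  E = r_u · r_u = 1,
  F = r_u · r_v = 0,
  G = r_v · r_v = u^2 + 49.
Evaluating at (u, v) = (5, -4*pi/5): E = 1, F = 0, G = 74.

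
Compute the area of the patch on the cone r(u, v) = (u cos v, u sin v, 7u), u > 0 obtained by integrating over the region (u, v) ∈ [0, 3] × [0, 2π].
Area = 45*sqrt(2)*pi

Area = ∫∫ √(EG − F²) du dv with √(EG − F²) = 5*sqrt(2)*Abs(u). Integrating over [0, 3] × [0, 2π] gives 45*sqrt(2)*pi.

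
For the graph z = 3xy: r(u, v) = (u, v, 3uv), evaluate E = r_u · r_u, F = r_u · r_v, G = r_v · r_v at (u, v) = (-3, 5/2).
E = 229/4;  F = -135/2;  G = 82

Partials: r_u = (1, 0, 3*v), r_v = (0, 1, 3*u). As functions of (u, v):
  E = r_u · r_u = 9*v^2 + 1,
  F = r_u · r_v = 9*u*v,
  G = r_v · r_v = 9*u^2 + 1.
Evaluating at (u, v) = (-3, 5/2): E = 229/4, F = -135/2, G = 82.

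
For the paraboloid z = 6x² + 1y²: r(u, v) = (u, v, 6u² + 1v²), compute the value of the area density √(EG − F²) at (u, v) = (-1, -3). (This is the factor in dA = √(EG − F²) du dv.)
√(EG − F²)|_{(-1, -3)} = sqrt(181)

E = 144*u^2 + 1, F = 24*u*v, G = 4*v^2 + 1, so EG − F² = 144*u^2 + 4*v^2 + 1. Taking the positive square root: √(EG − F²) = sqrt(144*u^2 + 4*v^2 + 1). At (u, v) = (-1, -3): sqrt(181).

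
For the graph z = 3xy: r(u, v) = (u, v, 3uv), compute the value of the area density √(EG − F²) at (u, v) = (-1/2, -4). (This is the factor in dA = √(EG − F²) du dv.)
√(EG − F²)|_{(-1/2, -4)} = sqrt(589)/2

E = 9*v^2 + 1, F = 9*u*v, G = 9*u^2 + 1, so EG − F² = 9*u^2 + 9*v^2 + 1. Taking the positive square root: √(EG − F²) = sqrt(9*u^2 + 9*v^2 + 1). At (u, v) = (-1/2, -4): sqrt(589)/2.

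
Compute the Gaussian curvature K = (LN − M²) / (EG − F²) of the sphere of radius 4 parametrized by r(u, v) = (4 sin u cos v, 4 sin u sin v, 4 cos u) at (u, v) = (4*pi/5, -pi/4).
K = 1/16

Coefficients of the first fundamental form: E = 16, F = 0, G = 16*sin(u)^2.
Coefficients of the second fundamental form: L = -4*sin(u)/Abs(sin(u)), M = 0, N = -4*sin(u)^3/Abs(sin(u)).
Assemble K = (LN − M²)/(EG − F²) = 1/16. At (u, v) = (4*pi/5, -pi/4): K = 1/16.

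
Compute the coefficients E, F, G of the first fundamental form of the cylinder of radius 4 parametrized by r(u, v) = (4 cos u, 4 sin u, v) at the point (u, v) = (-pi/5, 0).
E = 16;  F = 0;  G = 1

Partials: r_u = (-4*sin(u), 4*cos(u), 0), r_v = (0, 0, 1). As functions of (u, v):
  E = r_u · r_u = 16,
  F = r_u · r_v = 0,
  G = r_v · r_v = 1.
Evaluating at (u, v) = (-pi/5, 0): E = 16, F = 0, G = 1.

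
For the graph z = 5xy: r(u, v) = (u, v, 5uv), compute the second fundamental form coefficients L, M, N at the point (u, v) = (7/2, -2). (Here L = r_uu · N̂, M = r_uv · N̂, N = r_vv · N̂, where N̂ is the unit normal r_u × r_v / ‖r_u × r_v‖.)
L = 0;  M = 10*sqrt(181)/543;  N = 0

Compute the unit normal N̂(u, v) = (-5*v/sqrt(25*u^2 + 25*v^2 + 1), -5*u/sqrt(25*u^2 + 25*v^2 + 1), 1/sqrt(25*u^2 + 25*v^2 + 1)), and the second partials r_uu, r_uv, r_vv. Take dot products:
  L(u, v) = r_uu · N̂ = 0,
  M(u, v) = r_uv · N̂ = 5/sqrt(25*u^2 + 25*v^2 + 1),
  N(u, v) = r_vv · N̂ = 0.
Evaluating at (u, v) = (7/2, -2):
  L = 0, M = 10*sqrt(181)/543, N = 0.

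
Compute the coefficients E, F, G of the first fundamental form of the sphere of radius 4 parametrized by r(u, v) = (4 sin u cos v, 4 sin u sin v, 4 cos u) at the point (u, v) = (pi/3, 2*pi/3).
E = 16;  F = 0;  G = 12

Partials: r_u = (4*cos(u)*cos(v), 4*sin(v)*cos(u), -4*sin(u)), r_v = (-4*sin(u)*sin(v), 4*sin(u)*cos(v), 0). As functions of (u, v):
  E = r_u · r_u = 16,
  F = r_u · r_v = 0,
  G = r_v · r_v = 16*sin(u)^2.
Evaluating at (u, v) = (pi/3, 2*pi/3): E = 16, F = 0, G = 12.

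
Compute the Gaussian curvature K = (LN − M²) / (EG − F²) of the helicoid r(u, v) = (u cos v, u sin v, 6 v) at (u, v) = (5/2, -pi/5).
K = -576/28561

Coefficients of the first fundamental form: E = 1, F = 0, G = u^2 + 36.
Coefficients of the second fundamental form: L = 0, M = -6/sqrt(u^2 + 36), N = 0.
Assemble K = (LN − M²)/(EG − F²) = -36/(u^2 + 36)^2. At (u, v) = (5/2, -pi/5): K = -576/28561.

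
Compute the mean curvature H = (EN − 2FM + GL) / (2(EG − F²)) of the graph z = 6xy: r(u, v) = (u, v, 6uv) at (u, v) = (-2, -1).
H = -432*sqrt(181)/32761

With E = 36*v^2 + 1, F = 36*u*v, G = 36*u^2 + 1, L = 0, M = 6/sqrt(36*u^2 + 36*v^2 + 1), N = 0, assemble
  H = (EN − 2FM + GL) / (2(EG − F²)) = -216*u*v/(36*u^2 + 36*v^2 + 1)^(3/2).
At (u, v) = (-2, -1): H = -432*sqrt(181)/32761.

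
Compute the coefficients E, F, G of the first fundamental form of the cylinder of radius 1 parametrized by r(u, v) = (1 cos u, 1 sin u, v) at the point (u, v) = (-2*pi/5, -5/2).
E = 1;  F = 0;  G = 1

Partials: r_u = (-sin(u), cos(u), 0), r_v = (0, 0, 1). As functions of (u, v):
  E = r_u · r_u = 1,
  F = r_u · r_v = 0,
  G = r_v · r_v = 1.
Evaluating at (u, v) = (-2*pi/5, -5/2): E = 1, F = 0, G = 1.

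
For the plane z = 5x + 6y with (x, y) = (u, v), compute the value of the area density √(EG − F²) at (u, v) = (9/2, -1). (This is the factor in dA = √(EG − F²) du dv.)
√(EG − F²)|_{(9/2, -1)} = sqrt(62)

E = 26, F = 30, G = 37, so EG − F² = 62. Taking the positive square root: √(EG − F²) = sqrt(62). At (u, v) = (9/2, -1): sqrt(62).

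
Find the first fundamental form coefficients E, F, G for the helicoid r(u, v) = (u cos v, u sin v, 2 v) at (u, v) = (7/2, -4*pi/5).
E = 1;  F = 0;  G = 65/4

Partials: r_u = (cos(v), sin(v), 0), r_v = (-u*sin(v), u*cos(v), 2). As functions of (u, v):
  E = r_u · r_u = 1,
  F = r_u · r_v = 0,
  G = r_v · r_v = u^2 + 4.
Evaluating at (u, v) = (7/2, -4*pi/5): E = 1, F = 0, G = 65/4.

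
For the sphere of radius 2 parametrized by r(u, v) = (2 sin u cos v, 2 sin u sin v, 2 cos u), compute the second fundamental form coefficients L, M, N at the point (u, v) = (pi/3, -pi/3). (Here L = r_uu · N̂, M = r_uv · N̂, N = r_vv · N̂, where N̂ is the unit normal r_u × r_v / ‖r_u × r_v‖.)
L = -2;  M = 0;  N = -3/2

Compute the unit normal N̂(u, v) = (sin(u)^2*cos(v)/Abs(sin(u)), sin(u)^2*sin(v)/Abs(sin(u)), sin(2*u)/(2*Abs(sin(u)))), and the second partials r_uu, r_uv, r_vv. Take dot products:
  L(u, v) = r_uu · N̂ = -2*sin(u)/Abs(sin(u)),
  M(u, v) = r_uv · N̂ = 0,
  N(u, v) = r_vv · N̂ = -2*sin(u)^3/Abs(sin(u)).
Evaluating at (u, v) = (pi/3, -pi/3):
  L = -2, M = 0, N = -3/2.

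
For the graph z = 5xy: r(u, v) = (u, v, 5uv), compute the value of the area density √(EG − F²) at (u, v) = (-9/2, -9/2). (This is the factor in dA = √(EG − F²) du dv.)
√(EG − F²)|_{(-9/2, -9/2)} = sqrt(4054)/2

E = 25*v^2 + 1, F = 25*u*v, G = 25*u^2 + 1, so EG − F² = 25*u^2 + 25*v^2 + 1. Taking the positive square root: √(EG − F²) = sqrt(25*u^2 + 25*v^2 + 1). At (u, v) = (-9/2, -9/2): sqrt(4054)/2.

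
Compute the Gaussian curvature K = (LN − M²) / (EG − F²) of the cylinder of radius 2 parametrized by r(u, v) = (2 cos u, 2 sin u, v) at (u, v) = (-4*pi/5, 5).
K = 0

Coefficients of the first fundamental form: E = 4, F = 0, G = 1.
Coefficients of the second fundamental form: L = -2, M = 0, N = 0.
Assemble K = (LN − M²)/(EG − F²) = 0. At (u, v) = (-4*pi/5, 5): K = 0.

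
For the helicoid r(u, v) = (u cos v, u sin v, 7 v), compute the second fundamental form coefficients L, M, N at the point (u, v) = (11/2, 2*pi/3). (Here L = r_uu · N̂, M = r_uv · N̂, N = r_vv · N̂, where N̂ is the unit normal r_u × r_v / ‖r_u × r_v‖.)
L = 0;  M = -14*sqrt(317)/317;  N = 0

Compute the unit normal N̂(u, v) = (7*sin(v)/sqrt(u^2 + 49), -7*cos(v)/sqrt(u^2 + 49), u/sqrt(u^2 + 49)), and the second partials r_uu, r_uv, r_vv. Take dot products:
  L(u, v) = r_uu · N̂ = 0,
  M(u, v) = r_uv · N̂ = -7/sqrt(u^2 + 49),
  N(u, v) = r_vv · N̂ = 0.
Evaluating at (u, v) = (11/2, 2*pi/3):
  L = 0, M = -14*sqrt(317)/317, N = 0.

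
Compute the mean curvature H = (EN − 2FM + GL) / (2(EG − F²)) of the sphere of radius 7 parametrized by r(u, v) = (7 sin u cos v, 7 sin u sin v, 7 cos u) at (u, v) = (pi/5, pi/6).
H = -1/7

With E = 49, F = 0, G = 49*sin(u)^2, L = -7*sin(u)/Abs(sin(u)), M = 0, N = -7*sin(u)^3/Abs(sin(u)), assemble
  H = (EN − 2FM + GL) / (2(EG − F²)) = -sin(u)/(7*Abs(sin(u))).
At (u, v) = (pi/5, pi/6): H = -1/7.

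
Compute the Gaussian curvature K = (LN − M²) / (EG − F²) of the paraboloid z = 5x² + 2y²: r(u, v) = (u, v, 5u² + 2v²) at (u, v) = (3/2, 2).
K = 2/4205

Coefficients of the first fundamental form: E = 100*u^2 + 1, F = 40*u*v, G = 16*v^2 + 1.
Coefficients of the second fundamental form: L = 10/sqrt(100*u^2 + 16*v^2 + 1), M = 0, N = 4/sqrt(100*u^2 + 16*v^2 + 1).
Assemble K = (LN − M²)/(EG − F²) = 40/(10000*u^4 + 3200*u^2*v^2 + 200*u^2 + 256*v^4 + 32*v^2 + 1). At (u, v) = (3/2, 2): K = 2/4205.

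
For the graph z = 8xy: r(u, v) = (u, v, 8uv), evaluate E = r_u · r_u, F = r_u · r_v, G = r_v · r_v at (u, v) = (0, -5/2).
E = 401;  F = 0;  G = 1

Partials: r_u = (1, 0, 8*v), r_v = (0, 1, 8*u). As functions of (u, v):
  E = r_u · r_u = 64*v^2 + 1,
  F = r_u · r_v = 64*u*v,
  G = r_v · r_v = 64*u^2 + 1.
Evaluating at (u, v) = (0, -5/2): E = 401, F = 0, G = 1.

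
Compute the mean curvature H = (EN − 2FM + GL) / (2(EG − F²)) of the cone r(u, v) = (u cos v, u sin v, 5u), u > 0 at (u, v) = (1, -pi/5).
H = 5*sqrt(26)/52

With E = 26, F = 0, G = u^2, L = 0, M = 0, N = 5*sqrt(26)*u^2/(26*Abs(u)), assemble
  H = (EN − 2FM + GL) / (2(EG − F²)) = 5*sqrt(26)/(52*Abs(u)).
At (u, v) = (1, -pi/5): H = 5*sqrt(26)/52.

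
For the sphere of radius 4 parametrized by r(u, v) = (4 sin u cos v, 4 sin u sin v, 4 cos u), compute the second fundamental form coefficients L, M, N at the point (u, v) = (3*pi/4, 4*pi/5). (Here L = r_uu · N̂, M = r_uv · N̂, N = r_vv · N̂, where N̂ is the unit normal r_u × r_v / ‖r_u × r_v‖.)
L = -4;  M = 0;  N = -2

Compute the unit normal N̂(u, v) = (sin(u)^2*cos(v)/Abs(sin(u)), sin(u)^2*sin(v)/Abs(sin(u)), sin(2*u)/(2*Abs(sin(u)))), and the second partials r_uu, r_uv, r_vv. Take dot products:
  L(u, v) = r_uu · N̂ = -4*sin(u)/Abs(sin(u)),
  M(u, v) = r_uv · N̂ = 0,
  N(u, v) = r_vv · N̂ = -4*sin(u)^3/Abs(sin(u)).
Evaluating at (u, v) = (3*pi/4, 4*pi/5):
  L = -4, M = 0, N = -2.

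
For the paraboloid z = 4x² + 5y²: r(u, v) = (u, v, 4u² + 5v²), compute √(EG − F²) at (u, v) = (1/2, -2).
√(EG − F²)|_{(1/2, -2)} = sqrt(417)

E = 64*u^2 + 1, F = 80*u*v, G = 100*v^2 + 1; EG − F² = 64*u^2 + 100*v^2 + 1; √(EG − F²) = sqrt(64*u^2 + 100*v^2 + 1). At the given point: sqrt(417).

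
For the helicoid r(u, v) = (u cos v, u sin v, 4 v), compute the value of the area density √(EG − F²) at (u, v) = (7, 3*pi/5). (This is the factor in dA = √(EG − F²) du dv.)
√(EG − F²)|_{(7, 3*pi/5)} = sqrt(65)

E = 1, F = 0, G = u^2 + 16, so EG − F² = u^2 + 16. Taking the positive square root: √(EG − F²) = sqrt(u^2 + 16). At (u, v) = (7, 3*pi/5): sqrt(65).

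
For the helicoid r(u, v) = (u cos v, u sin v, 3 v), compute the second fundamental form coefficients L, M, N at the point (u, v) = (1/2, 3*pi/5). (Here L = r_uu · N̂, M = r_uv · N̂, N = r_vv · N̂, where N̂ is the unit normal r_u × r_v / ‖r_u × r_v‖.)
L = 0;  M = -6*sqrt(37)/37;  N = 0

Compute the unit normal N̂(u, v) = (3*sin(v)/sqrt(u^2 + 9), -3*cos(v)/sqrt(u^2 + 9), u/sqrt(u^2 + 9)), and the second partials r_uu, r_uv, r_vv. Take dot products:
  L(u, v) = r_uu · N̂ = 0,
  M(u, v) = r_uv · N̂ = -3/sqrt(u^2 + 9),
  N(u, v) = r_vv · N̂ = 0.
Evaluating at (u, v) = (1/2, 3*pi/5):
  L = 0, M = -6*sqrt(37)/37, N = 0.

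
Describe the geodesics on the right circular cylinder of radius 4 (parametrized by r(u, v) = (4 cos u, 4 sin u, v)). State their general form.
The cylinder is flat (K = 0) and locally isometric to the plane via the development (u, v) ↦ (4 u, v). Geodesics are the pre-images of straight lines: circles (v constant), vertical lines (u constant), and helices (v = c · u + d) for constants c, d.

A right cylinder has E = 4², F = 0, G = 1, so EG − F² = 4², and L = −4, M = N = 0, giving K = (LN − M²)/(EG − F²) = 0 everywhere. A flat surface is locally isometric to the Euclidean plane via the map (u, v) ↦ (4 u, v). Straight lines in the (x̃, ỹ) plane pull back to: (a) horizontal circles (v = const), (b) vertical generators (u = const), and (c) helices (4 u tan θ = v, i.e. v = c · u + d).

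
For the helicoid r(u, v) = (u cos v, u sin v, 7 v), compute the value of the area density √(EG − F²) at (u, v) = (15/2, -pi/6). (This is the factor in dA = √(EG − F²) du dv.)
√(EG − F²)|_{(15/2, -pi/6)} = sqrt(421)/2

E = 1, F = 0, G = u^2 + 49, so EG − F² = u^2 + 49. Taking the positive square root: √(EG − F²) = sqrt(u^2 + 49). At (u, v) = (15/2, -pi/6): sqrt(421)/2.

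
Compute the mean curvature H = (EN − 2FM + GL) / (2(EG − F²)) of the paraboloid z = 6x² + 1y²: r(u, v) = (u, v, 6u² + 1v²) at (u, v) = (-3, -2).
H = 1399*sqrt(1313)/1723969

With E = 144*u^2 + 1, F = 24*u*v, G = 4*v^2 + 1, L = 12/sqrt(144*u^2 + 4*v^2 + 1), M = 0, N = 2/sqrt(144*u^2 + 4*v^2 + 1), assemble
  H = (EN − 2FM + GL) / (2(EG − F²)) = (144*u^2 + 24*v^2 + 7)/(144*u^2 + 4*v^2 + 1)^(3/2).
At (u, v) = (-3, -2): H = 1399*sqrt(1313)/1723969.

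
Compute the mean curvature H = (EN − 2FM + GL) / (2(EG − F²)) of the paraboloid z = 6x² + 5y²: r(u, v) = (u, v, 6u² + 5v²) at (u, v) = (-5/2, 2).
H = 6911*sqrt(1301)/1692601

With E = 144*u^2 + 1, F = 120*u*v, G = 100*v^2 + 1, L = 12/sqrt(144*u^2 + 100*v^2 + 1), M = 0, N = 10/sqrt(144*u^2 + 100*v^2 + 1), assemble
  H = (EN − 2FM + GL) / (2(EG − F²)) = (720*u^2 + 600*v^2 + 11)/(144*u^2 + 100*v^2 + 1)^(3/2).
At (u, v) = (-5/2, 2): H = 6911*sqrt(1301)/1692601.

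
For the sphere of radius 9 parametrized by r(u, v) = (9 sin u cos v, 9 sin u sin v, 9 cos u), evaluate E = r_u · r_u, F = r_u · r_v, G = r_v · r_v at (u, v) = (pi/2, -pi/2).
E = 81;  F = 0;  G = 81

Partials: r_u = (9*cos(u)*cos(v), 9*sin(v)*cos(u), -9*sin(u)), r_v = (-9*sin(u)*sin(v), 9*sin(u)*cos(v), 0). As functions of (u, v):
  E = r_u · r_u = 81,
  F = r_u · r_v = 0,
  G = r_v · r_v = 81*sin(u)^2.
Evaluating at (u, v) = (pi/2, -pi/2): E = 81, F = 0, G = 81.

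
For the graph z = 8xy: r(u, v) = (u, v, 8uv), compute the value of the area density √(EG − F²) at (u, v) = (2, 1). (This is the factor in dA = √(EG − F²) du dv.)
√(EG − F²)|_{(2, 1)} = sqrt(321)

E = 64*v^2 + 1, F = 64*u*v, G = 64*u^2 + 1, so EG − F² = 64*u^2 + 64*v^2 + 1. Taking the positive square root: √(EG − F²) = sqrt(64*u^2 + 64*v^2 + 1). At (u, v) = (2, 1): sqrt(321).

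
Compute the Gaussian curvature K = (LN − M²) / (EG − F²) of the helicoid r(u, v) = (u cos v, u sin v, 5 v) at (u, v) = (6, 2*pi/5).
K = -25/3721

Coefficients of the first fundamental form: E = 1, F = 0, G = u^2 + 25.
Coefficients of the second fundamental form: L = 0, M = -5/sqrt(u^2 + 25), N = 0.
Assemble K = (LN − M²)/(EG − F²) = -25/(u^2 + 25)^2. At (u, v) = (6, 2*pi/5): K = -25/3721.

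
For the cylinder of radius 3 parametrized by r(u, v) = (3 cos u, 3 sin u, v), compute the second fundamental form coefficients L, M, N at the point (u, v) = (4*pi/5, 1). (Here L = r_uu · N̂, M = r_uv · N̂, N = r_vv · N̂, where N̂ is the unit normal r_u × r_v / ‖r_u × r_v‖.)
L = -3;  M = 0;  N = 0

Compute the unit normal N̂(u, v) = (cos(u), sin(u), 0), and the second partials r_uu, r_uv, r_vv. Take dot products:
  L(u, v) = r_uu · N̂ = -3,
  M(u, v) = r_uv · N̂ = 0,
  N(u, v) = r_vv · N̂ = 0.
Evaluating at (u, v) = (4*pi/5, 1):
  L = -3, M = 0, N = 0.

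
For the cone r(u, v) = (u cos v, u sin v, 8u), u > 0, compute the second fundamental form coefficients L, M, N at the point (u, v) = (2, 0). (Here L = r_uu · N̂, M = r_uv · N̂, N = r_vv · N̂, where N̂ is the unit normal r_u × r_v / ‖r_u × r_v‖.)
L = 0;  M = 0;  N = 16*sqrt(65)/65

Compute the unit normal N̂(u, v) = (-8*sqrt(65)*u*cos(v)/(65*Abs(u)), -8*sqrt(65)*u*sin(v)/(65*Abs(u)), sqrt(65)*u/(65*Abs(u))), and the second partials r_uu, r_uv, r_vv. Take dot products:
  L(u, v) = r_uu · N̂ = 0,
  M(u, v) = r_uv · N̂ = 0,
  N(u, v) = r_vv · N̂ = 8*sqrt(65)*u^2/(65*Abs(u)).
Evaluating at (u, v) = (2, 0):
  L = 0, M = 0, N = 16*sqrt(65)/65.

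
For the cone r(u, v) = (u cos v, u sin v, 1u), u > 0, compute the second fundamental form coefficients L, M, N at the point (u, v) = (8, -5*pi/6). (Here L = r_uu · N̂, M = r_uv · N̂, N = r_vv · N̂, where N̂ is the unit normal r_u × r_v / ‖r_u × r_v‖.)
L = 0;  M = 0;  N = 4*sqrt(2)

Compute the unit normal N̂(u, v) = (-sqrt(2)*u*cos(v)/(2*Abs(u)), -sqrt(2)*u*sin(v)/(2*Abs(u)), sqrt(2)*u/(2*Abs(u))), and the second partials r_uu, r_uv, r_vv. Take dot products:
  L(u, v) = r_uu · N̂ = 0,
  M(u, v) = r_uv · N̂ = 0,
  N(u, v) = r_vv · N̂ = sqrt(2)*u^2/(2*Abs(u)).
Evaluating at (u, v) = (8, -5*pi/6):
  L = 0, M = 0, N = 4*sqrt(2).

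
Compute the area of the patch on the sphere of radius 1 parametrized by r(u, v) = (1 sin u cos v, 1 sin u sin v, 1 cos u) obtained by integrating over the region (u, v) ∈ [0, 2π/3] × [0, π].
Area = 3*pi/2

Area = ∫∫ √(EG − F²) du dv with √(EG − F²) = Abs(sin(u)). Integrating over [0, 2π/3] × [0, π] gives 3*pi/2.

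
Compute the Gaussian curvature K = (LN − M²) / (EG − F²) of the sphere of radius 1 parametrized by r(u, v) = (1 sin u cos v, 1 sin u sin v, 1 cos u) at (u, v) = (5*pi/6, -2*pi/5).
K = 1

Coefficients of the first fundamental form: E = 1, F = 0, G = sin(u)^2.
Coefficients of the second fundamental form: L = -sin(u)/Abs(sin(u)), M = 0, N = -sin(u)^3/Abs(sin(u)).
Assemble K = (LN − M²)/(EG − F²) = 1. At (u, v) = (5*pi/6, -2*pi/5): K = 1.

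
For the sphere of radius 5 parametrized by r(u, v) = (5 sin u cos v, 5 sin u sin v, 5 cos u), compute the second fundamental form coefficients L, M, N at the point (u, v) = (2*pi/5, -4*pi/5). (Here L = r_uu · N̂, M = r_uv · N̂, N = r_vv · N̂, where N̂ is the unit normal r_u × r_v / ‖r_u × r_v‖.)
L = -5;  M = 0;  N = -25/8 - 5*sqrt(5)/8

Compute the unit normal N̂(u, v) = (sin(u)^2*cos(v)/Abs(sin(u)), sin(u)^2*sin(v)/Abs(sin(u)), sin(2*u)/(2*Abs(sin(u)))), and the second partials r_uu, r_uv, r_vv. Take dot products:
  L(u, v) = r_uu · N̂ = -5*sin(u)/Abs(sin(u)),
  M(u, v) = r_uv · N̂ = 0,
  N(u, v) = r_vv · N̂ = -5*sin(u)^3/Abs(sin(u)).
Evaluating at (u, v) = (2*pi/5, -4*pi/5):
  L = -5, M = 0, N = -25/8 - 5*sqrt(5)/8.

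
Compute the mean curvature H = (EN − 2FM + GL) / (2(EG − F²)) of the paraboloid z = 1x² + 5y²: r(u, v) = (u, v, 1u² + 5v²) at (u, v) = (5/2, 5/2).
H = 12*sqrt(651)/6727

With E = 4*u^2 + 1, F = 20*u*v, G = 100*v^2 + 1, L = 2/sqrt(4*u^2 + 100*v^2 + 1), M = 0, N = 10/sqrt(4*u^2 + 100*v^2 + 1), assemble
  H = (EN − 2FM + GL) / (2(EG − F²)) = 2*(10*u^2 + 50*v^2 + 3)/(4*u^2 + 100*v^2 + 1)^(3/2).
At (u, v) = (5/2, 5/2): H = 12*sqrt(651)/6727.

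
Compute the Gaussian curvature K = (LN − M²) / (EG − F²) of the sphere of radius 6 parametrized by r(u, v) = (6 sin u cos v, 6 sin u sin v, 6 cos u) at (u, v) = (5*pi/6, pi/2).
K = 1/36

Coefficients of the first fundamental form: E = 36, F = 0, G = 36*sin(u)^2.
Coefficients of the second fundamental form: L = -6*sin(u)/Abs(sin(u)), M = 0, N = -6*sin(u)^3/Abs(sin(u)).
Assemble K = (LN − M²)/(EG − F²) = 1/36. At (u, v) = (5*pi/6, pi/2): K = 1/36.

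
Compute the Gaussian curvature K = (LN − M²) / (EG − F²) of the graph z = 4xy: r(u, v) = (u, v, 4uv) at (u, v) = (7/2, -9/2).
K = -16/271441

Coefficients of the first fundamental form: E = 16*v^2 + 1, F = 16*u*v, G = 16*u^2 + 1.
Coefficients of the second fundamental form: L = 0, M = 4/sqrt(16*u^2 + 16*v^2 + 1), N = 0.
Assemble K = (LN − M²)/(EG − F²) = -16/(256*u^4 + 512*u^2*v^2 + 32*u^2 + 256*v^4 + 32*v^2 + 1). At (u, v) = (7/2, -9/2): K = -16/271441.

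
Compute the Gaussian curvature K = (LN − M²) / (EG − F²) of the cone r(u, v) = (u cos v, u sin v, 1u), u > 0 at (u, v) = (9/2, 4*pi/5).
K = 0

Coefficients of the first fundamental form: E = 2, F = 0, G = u^2.
Coefficients of the second fundamental form: L = 0, M = 0, N = sqrt(2)*u^2/(2*Abs(u)).
Assemble K = (LN − M²)/(EG − F²) = 0. At (u, v) = (9/2, 4*pi/5): K = 0.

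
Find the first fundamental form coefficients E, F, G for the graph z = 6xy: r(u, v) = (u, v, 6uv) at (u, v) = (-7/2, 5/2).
E = 226;  F = -315;  G = 442

Partials: r_u = (1, 0, 6*v), r_v = (0, 1, 6*u). As functions of (u, v):
  E = r_u · r_u = 36*v^2 + 1,
  F = r_u · r_v = 36*u*v,
  G = r_v · r_v = 36*u^2 + 1.
Evaluating at (u, v) = (-7/2, 5/2): E = 226, F = -315, G = 442.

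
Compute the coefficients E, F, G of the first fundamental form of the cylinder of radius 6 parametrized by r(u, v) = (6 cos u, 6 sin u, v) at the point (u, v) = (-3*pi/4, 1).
E = 36;  F = 0;  G = 1

Partials: r_u = (-6*sin(u), 6*cos(u), 0), r_v = (0, 0, 1). As functions of (u, v):
  E = r_u · r_u = 36,
  F = r_u · r_v = 0,
  G = r_v · r_v = 1.
Evaluating at (u, v) = (-3*pi/4, 1): E = 36, F = 0, G = 1.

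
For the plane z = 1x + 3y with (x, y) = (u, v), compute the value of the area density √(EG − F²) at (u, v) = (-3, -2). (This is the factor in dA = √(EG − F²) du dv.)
√(EG − F²)|_{(-3, -2)} = sqrt(11)

E = 2, F = 3, G = 10, so EG − F² = 11. Taking the positive square root: √(EG − F²) = sqrt(11). At (u, v) = (-3, -2): sqrt(11).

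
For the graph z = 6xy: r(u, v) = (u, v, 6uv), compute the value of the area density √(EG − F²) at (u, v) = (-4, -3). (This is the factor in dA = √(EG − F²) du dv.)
√(EG − F²)|_{(-4, -3)} = sqrt(901)

E = 36*v^2 + 1, F = 36*u*v, G = 36*u^2 + 1, so EG − F² = 36*u^2 + 36*v^2 + 1. Taking the positive square root: √(EG − F²) = sqrt(36*u^2 + 36*v^2 + 1). At (u, v) = (-4, -3): sqrt(901).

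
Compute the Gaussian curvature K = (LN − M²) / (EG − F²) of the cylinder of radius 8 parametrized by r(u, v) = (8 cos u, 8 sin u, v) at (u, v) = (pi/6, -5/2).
K = 0

Coefficients of the first fundamental form: E = 64, F = 0, G = 1.
Coefficients of the second fundamental form: L = -8, M = 0, N = 0.
Assemble K = (LN − M²)/(EG − F²) = 0. At (u, v) = (pi/6, -5/2): K = 0.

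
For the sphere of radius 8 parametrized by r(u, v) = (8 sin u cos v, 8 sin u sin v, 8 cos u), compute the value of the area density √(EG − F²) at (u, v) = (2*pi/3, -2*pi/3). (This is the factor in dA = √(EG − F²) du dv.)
√(EG − F²)|_{(2*pi/3, -2*pi/3)} = 32*sqrt(3)

E = 64, F = 0, G = 64*sin(u)^2, so EG − F² = 4096*sin(u)^2. Taking the positive square root: √(EG − F²) = 64*Abs(sin(u)). At (u, v) = (2*pi/3, -2*pi/3): 32*sqrt(3).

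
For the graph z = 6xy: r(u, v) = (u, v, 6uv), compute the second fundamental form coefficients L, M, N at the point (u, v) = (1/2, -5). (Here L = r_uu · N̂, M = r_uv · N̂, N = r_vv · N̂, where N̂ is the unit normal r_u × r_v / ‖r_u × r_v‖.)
L = 0;  M = 3*sqrt(910)/455;  N = 0

Compute the unit normal N̂(u, v) = (-6*v/sqrt(36*u^2 + 36*v^2 + 1), -6*u/sqrt(36*u^2 + 36*v^2 + 1), 1/sqrt(36*u^2 + 36*v^2 + 1)), and the second partials r_uu, r_uv, r_vv. Take dot products:
  L(u, v) = r_uu · N̂ = 0,
  M(u, v) = r_uv · N̂ = 6/sqrt(36*u^2 + 36*v^2 + 1),
  N(u, v) = r_vv · N̂ = 0.
Evaluating at (u, v) = (1/2, -5):
  L = 0, M = 3*sqrt(910)/455, N = 0.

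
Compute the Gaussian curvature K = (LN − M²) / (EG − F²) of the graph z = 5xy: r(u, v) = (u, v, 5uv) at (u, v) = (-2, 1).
K = -25/15876

Coefficients of the first fundamental form: E = 25*v^2 + 1, F = 25*u*v, G = 25*u^2 + 1.
Coefficients of the second fundamental form: L = 0, M = 5/sqrt(25*u^2 + 25*v^2 + 1), N = 0.
Assemble K = (LN − M²)/(EG − F²) = -25/(625*u^4 + 1250*u^2*v^2 + 50*u^2 + 625*v^4 + 50*v^2 + 1). At (u, v) = (-2, 1): K = -25/15876.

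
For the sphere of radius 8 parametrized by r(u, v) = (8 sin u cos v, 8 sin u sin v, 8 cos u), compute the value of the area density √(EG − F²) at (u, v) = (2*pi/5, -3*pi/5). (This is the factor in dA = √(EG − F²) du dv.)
√(EG − F²)|_{(2*pi/5, -3*pi/5)} = 16*sqrt(2*sqrt(5) + 10)

E = 64, F = 0, G = 64*sin(u)^2, so EG − F² = 4096*sin(u)^2. Taking the positive square root: √(EG − F²) = 64*Abs(sin(u)). At (u, v) = (2*pi/5, -3*pi/5): 16*sqrt(2*sqrt(5) + 10).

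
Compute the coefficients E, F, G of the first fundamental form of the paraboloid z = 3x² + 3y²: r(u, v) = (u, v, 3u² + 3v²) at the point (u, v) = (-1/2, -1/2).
E = 10;  F = 9;  G = 10

Partials: r_u = (1, 0, 6*u), r_v = (0, 1, 6*v). As functions of (u, v):
  E = r_u · r_u = 36*u^2 + 1,
  F = r_u · r_v = 36*u*v,
  G = r_v · r_v = 36*v^2 + 1.
Evaluating at (u, v) = (-1/2, -1/2): E = 10, F = 9, G = 10.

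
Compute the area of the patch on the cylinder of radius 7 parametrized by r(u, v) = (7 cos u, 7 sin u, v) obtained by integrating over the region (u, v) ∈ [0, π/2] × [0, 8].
Area = 28*pi

Area = ∫∫ √(EG − F²) du dv with √(EG − F²) = 7. Integrating over [0, π/2] × [0, 8] gives 28*pi.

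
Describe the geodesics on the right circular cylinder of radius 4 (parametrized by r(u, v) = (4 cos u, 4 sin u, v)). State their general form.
The cylinder is flat (K = 0) and locally isometric to the plane via the development (u, v) ↦ (4 u, v). Geodesics are the pre-images of straight lines: circles (v constant), vertical lines (u constant), and helices (v = c · u + d) for constants c, d.

A right cylinder has E = 4², F = 0, G = 1, so EG − F² = 4², and L = −4, M = N = 0, giving K = (LN − M²)/(EG − F²) = 0 everywhere. A flat surface is locally isometric to the Euclidean plane via the map (u, v) ↦ (4 u, v). Straight lines in the (x̃, ỹ) plane pull back to: (a) horizontal circles (v = const), (b) vertical generators (u = const), and (c) helices (4 u tan θ = v, i.e. v = c · u + d).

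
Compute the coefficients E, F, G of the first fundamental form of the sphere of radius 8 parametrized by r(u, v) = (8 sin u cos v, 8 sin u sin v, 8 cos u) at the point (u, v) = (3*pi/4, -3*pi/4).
E = 64;  F = 0;  G = 32

Partials: r_u = (8*cos(u)*cos(v), 8*sin(v)*cos(u), -8*sin(u)), r_v = (-8*sin(u)*sin(v), 8*sin(u)*cos(v), 0). As functions of (u, v):
  E = r_u · r_u = 64,
  F = r_u · r_v = 0,
  G = r_v · r_v = 64*sin(u)^2.
Evaluating at (u, v) = (3*pi/4, -3*pi/4): E = 64, F = 0, G = 32.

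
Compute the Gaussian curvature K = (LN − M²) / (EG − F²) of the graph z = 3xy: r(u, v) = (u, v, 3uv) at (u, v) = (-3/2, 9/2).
K = -36/165649

Coefficients of the first fundamental form: E = 9*v^2 + 1, F = 9*u*v, G = 9*u^2 + 1.
Coefficients of the second fundamental form: L = 0, M = 3/sqrt(9*u^2 + 9*v^2 + 1), N = 0.
Assemble K = (LN − M²)/(EG − F²) = -9/(81*u^4 + 162*u^2*v^2 + 18*u^2 + 81*v^4 + 18*v^2 + 1). At (u, v) = (-3/2, 9/2): K = -36/165649.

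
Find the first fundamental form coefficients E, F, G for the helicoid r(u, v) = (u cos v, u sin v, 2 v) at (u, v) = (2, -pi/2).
E = 1;  F = 0;  G = 8

Partials: r_u = (cos(v), sin(v), 0), r_v = (-u*sin(v), u*cos(v), 2). As functions of (u, v):
  E = r_u · r_u = 1,
  F = r_u · r_v = 0,
  G = r_v · r_v = u^2 + 4.
Evaluating at (u, v) = (2, -pi/2): E = 1, F = 0, G = 8.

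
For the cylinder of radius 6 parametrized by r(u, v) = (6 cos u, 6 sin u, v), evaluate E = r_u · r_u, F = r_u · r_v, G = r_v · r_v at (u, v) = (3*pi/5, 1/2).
E = 36;  F = 0;  G = 1

Partials: r_u = (-6*sin(u), 6*cos(u), 0), r_v = (0, 0, 1). As functions of (u, v):
  E = r_u · r_u = 36,
  F = r_u · r_v = 0,
  G = r_v · r_v = 1.
Evaluating at (u, v) = (3*pi/5, 1/2): E = 36, F = 0, G = 1.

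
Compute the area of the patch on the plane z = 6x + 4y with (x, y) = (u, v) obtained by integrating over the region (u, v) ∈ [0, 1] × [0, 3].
Area = 3*sqrt(53)

Area = ∫∫ √(EG − F²) du dv with √(EG − F²) = sqrt(53). Integrating over [0, 1] × [0, 3] gives 3*sqrt(53).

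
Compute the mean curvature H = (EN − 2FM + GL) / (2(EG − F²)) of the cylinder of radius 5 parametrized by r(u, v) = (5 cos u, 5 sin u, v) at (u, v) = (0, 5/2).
H = -1/10

With E = 25, F = 0, G = 1, L = -5, M = 0, N = 0, assemble
  H = (EN − 2FM + GL) / (2(EG − F²)) = -1/10.
At (u, v) = (0, 5/2): H = -1/10.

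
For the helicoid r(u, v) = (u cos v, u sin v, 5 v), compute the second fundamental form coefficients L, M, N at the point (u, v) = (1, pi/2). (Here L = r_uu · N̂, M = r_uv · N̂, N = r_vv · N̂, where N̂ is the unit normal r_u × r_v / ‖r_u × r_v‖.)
L = 0;  M = -5*sqrt(26)/26;  N = 0

Compute the unit normal N̂(u, v) = (5*sin(v)/sqrt(u^2 + 25), -5*cos(v)/sqrt(u^2 + 25), u/sqrt(u^2 + 25)), and the second partials r_uu, r_uv, r_vv. Take dot products:
  L(u, v) = r_uu · N̂ = 0,
  M(u, v) = r_uv · N̂ = -5/sqrt(u^2 + 25),
  N(u, v) = r_vv · N̂ = 0.
Evaluating at (u, v) = (1, pi/2):
  L = 0, M = -5*sqrt(26)/26, N = 0.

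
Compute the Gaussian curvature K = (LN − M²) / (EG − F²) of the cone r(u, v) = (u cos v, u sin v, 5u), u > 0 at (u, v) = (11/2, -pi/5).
K = 0

Coefficients of the first fundamental form: E = 26, F = 0, G = u^2.
Coefficients of the second fundamental form: L = 0, M = 0, N = 5*sqrt(26)*u^2/(26*Abs(u)).
Assemble K = (LN − M²)/(EG − F²) = 0. At (u, v) = (11/2, -pi/5): K = 0.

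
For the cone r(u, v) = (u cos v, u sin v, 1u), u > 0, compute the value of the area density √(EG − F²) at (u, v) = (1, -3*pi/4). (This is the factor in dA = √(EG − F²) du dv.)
√(EG − F²)|_{(1, -3*pi/4)} = sqrt(2)

E = 2, F = 0, G = u^2, so EG − F² = 2*u^2. Taking the positive square root: √(EG − F²) = sqrt(2)*Abs(u). At (u, v) = (1, -3*pi/4): sqrt(2).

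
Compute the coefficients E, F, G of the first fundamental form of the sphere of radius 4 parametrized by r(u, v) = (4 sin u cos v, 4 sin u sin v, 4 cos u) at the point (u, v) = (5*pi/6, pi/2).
E = 16;  F = 0;  G = 4

Partials: r_u = (4*cos(u)*cos(v), 4*sin(v)*cos(u), -4*sin(u)), r_v = (-4*sin(u)*sin(v), 4*sin(u)*cos(v), 0). As functions of (u, v):
  E = r_u · r_u = 16,
  F = r_u · r_v = 0,
  G = r_v · r_v = 16*sin(u)^2.
Evaluating at (u, v) = (5*pi/6, pi/2): E = 16, F = 0, G = 4.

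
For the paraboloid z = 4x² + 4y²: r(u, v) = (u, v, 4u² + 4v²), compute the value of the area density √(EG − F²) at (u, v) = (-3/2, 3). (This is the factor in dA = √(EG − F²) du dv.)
√(EG − F²)|_{(-3/2, 3)} = sqrt(721)

E = 64*u^2 + 1, F = 64*u*v, G = 64*v^2 + 1, so EG − F² = 64*u^2 + 64*v^2 + 1. Taking the positive square root: √(EG − F²) = sqrt(64*u^2 + 64*v^2 + 1). At (u, v) = (-3/2, 3): sqrt(721).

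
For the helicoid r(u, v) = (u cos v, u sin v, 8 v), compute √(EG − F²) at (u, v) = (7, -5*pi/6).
√(EG − F²)|_{(7, -5*pi/6)} = sqrt(113)

E = 1, F = 0, G = u^2 + 64; EG − F² = u^2 + 64; √(EG − F²) = sqrt(u^2 + 64). At the given point: sqrt(113).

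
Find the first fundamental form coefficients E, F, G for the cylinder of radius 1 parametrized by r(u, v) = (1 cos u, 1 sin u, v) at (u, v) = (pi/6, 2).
E = 1;  F = 0;  G = 1

Partials: r_u = (-sin(u), cos(u), 0), r_v = (0, 0, 1). As functions of (u, v):
  E = r_u · r_u = 1,
  F = r_u · r_v = 0,
  G = r_v · r_v = 1.
Evaluating at (u, v) = (pi/6, 2): E = 1, F = 0, G = 1.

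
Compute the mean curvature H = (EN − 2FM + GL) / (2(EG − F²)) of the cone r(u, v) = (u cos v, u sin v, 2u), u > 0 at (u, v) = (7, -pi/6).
H = sqrt(5)/35

With E = 5, F = 0, G = u^2, L = 0, M = 0, N = 2*sqrt(5)*u^2/(5*Abs(u)), assemble
  H = (EN − 2FM + GL) / (2(EG − F²)) = sqrt(5)/(5*Abs(u)).
At (u, v) = (7, -pi/6): H = sqrt(5)/35.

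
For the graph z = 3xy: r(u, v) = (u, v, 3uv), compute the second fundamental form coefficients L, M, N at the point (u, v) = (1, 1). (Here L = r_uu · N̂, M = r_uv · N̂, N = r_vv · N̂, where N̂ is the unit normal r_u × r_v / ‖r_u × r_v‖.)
L = 0;  M = 3*sqrt(19)/19;  N = 0

Compute the unit normal N̂(u, v) = (-3*v/sqrt(9*u^2 + 9*v^2 + 1), -3*u/sqrt(9*u^2 + 9*v^2 + 1), 1/sqrt(9*u^2 + 9*v^2 + 1)), and the second partials r_uu, r_uv, r_vv. Take dot products:
  L(u, v) = r_uu · N̂ = 0,
  M(u, v) = r_uv · N̂ = 3/sqrt(9*u^2 + 9*v^2 + 1),
  N(u, v) = r_vv · N̂ = 0.
Evaluating at (u, v) = (1, 1):
  L = 0, M = 3*sqrt(19)/19, N = 0.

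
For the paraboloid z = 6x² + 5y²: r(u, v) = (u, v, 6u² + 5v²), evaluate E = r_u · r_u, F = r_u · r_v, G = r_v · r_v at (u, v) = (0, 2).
E = 1;  F = 0;  G = 401

Partials: r_u = (1, 0, 12*u), r_v = (0, 1, 10*v). As functions of (u, v):
  E = r_u · r_u = 144*u^2 + 1,
  F = r_u · r_v = 120*u*v,
  G = r_v · r_v = 100*v^2 + 1.
Evaluating at (u, v) = (0, 2): E = 1, F = 0, G = 401.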